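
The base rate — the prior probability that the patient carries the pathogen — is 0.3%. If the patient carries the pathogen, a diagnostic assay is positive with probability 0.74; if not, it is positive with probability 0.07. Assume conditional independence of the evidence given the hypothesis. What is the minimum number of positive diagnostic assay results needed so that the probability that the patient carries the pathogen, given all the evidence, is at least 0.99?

Prior odds = 0.003/0.997 = 3/997.
Likelihood ratio of a positive = 0.74/0.07 = 74/7.
Target posterior odds = 0.99/0.01 = 99.
Need (3/997) × (74/7)ⁿ ≥ 99, i.e. (74/7)ⁿ ≥ 32901.
(74/7)⁴ = 29986576/2401 falls short of 32901 but (74/7)⁵ ≈132029 reaches it, so n = 5.

5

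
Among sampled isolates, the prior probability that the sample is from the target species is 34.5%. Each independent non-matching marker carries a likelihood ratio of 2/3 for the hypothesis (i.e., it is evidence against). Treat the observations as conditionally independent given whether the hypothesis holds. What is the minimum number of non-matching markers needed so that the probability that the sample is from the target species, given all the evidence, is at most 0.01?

Prior odds = 0.345/0.655 = 69/131.
Likelihood ratio per non-matching marker = 2/3.
Target odds: 0.01 ÷ 0.99 = 1/99.
Need (69/131) × (2/3)ⁿ ≤ 1/99, i.e. (2/3)ⁿ ≤ 131/6831.
(2/3)⁹ = 512/19683 is still above 131/6831 but (2/3)¹⁰ = 1024/59049 is at or below it, so n = 10.

10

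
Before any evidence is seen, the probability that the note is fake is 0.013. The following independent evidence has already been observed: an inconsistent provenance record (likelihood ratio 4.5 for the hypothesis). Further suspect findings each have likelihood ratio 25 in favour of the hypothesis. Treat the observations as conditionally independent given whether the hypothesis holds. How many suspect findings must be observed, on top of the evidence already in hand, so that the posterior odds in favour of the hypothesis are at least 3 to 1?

2

Prior odds = 0.013/0.987 = 13/987.
Bayes factor of the evidence already in hand = 4.5.
Odds after that evidence = (13/987) × 4.5 = 39/658.
Target odds = 3.
Need 25ⁿ ≥ 3 ÷ (39/658) = 658/13.
25¹ = 25 falls short of 658/13 but 25² = 625 reaches it, so n = 2.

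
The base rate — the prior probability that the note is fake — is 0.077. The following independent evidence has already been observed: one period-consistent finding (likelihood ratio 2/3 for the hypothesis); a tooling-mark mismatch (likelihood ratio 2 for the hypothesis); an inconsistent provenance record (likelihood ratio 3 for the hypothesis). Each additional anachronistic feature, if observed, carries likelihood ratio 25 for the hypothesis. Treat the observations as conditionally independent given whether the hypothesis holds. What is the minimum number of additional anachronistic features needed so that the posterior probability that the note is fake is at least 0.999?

3

Prior odds = 0.077/0.923 = 77/923.
Combined Bayes factor of the evidence already in hand = (2/3) × 2 × 3 = 4.
Odds after that evidence = (77/923) × 4 = 308/923.
Target odds = 0.999/0.001 = 999.
Need 25ⁿ ≥ 999 ÷ (308/923) = 922077/308.
25² = 625 falls short of 922077/308 but 25³ = 15625 reaches it, so n = 3.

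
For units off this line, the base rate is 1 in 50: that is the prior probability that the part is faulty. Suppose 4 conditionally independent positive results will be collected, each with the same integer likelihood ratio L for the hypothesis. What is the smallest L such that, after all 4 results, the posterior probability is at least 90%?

5

Prior odds = 0.02/0.98 = 1/49.
Target odds = 0.9/0.1 = 9.
Need L⁴ ≥ 9 ÷ (1/49) = 441.
4⁴ = 256 < 441 ≤ 625 = 5⁴, so L = 5.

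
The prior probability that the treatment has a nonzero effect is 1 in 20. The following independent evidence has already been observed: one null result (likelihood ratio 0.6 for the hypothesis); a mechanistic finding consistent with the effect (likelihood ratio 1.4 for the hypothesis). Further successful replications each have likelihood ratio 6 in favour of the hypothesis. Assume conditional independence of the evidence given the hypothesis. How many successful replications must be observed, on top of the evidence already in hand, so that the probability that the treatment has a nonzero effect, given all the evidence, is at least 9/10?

Prior odds = 0.05/0.95 = 1/19.
Combined Bayes factor of the evidence already in hand = 0.6 × 1.4 = 0.84.
Odds after that evidence = (1/19) × 0.84 = 21/475.
Target odds = 0.9/0.1 = 9.
Need 6ⁿ ≥ 9 ÷ (21/475) = 1425/7.
6² = 36 falls short of 1425/7 but 6³ = 216 reaches it, so n = 3.

3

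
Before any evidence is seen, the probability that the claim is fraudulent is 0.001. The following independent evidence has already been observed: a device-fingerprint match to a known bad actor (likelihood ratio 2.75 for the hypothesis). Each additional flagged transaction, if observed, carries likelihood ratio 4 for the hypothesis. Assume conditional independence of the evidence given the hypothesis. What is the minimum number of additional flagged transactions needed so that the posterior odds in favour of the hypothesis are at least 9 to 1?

Prior odds = 0.001/0.999 = 1/999.
Bayes factor of the evidence already in hand = 2.75.
Odds after that evidence = (1/999) × 2.75 = 11/3996.
Target odds = 9.
Need 4ⁿ ≥ 9 ÷ (11/3996) = 35964/11.
4⁵ = 1024 falls short of 35964/11 but 4⁶ = 4096 reaches it, so n = 6.

6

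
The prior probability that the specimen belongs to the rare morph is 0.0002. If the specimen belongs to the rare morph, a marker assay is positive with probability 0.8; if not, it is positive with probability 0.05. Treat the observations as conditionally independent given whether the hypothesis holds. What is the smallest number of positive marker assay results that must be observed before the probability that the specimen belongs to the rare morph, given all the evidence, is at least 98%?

5

Prior odds = 0.0002/0.9998 = 1/4999.
Likelihood ratio of a positive = 0.8/0.05 = 16.
Target posterior odds = 0.98/0.02 = 49.
Require 16ⁿ ≥ 49 ÷ (1/4999) = 244951.
16⁴ = 65536 falls short of 244951 but 16⁵ = 1048576 reaches it, so n = 5.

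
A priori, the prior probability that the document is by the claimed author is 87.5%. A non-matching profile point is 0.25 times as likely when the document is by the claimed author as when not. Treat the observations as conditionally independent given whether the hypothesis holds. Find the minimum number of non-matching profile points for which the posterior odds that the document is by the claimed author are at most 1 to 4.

3

Prior odds = 0.875/0.125 = 7.
Likelihood ratio per non-matching profile point = 0.25.
Target odds = 0.25.
Need 7 × 0.25ⁿ ≤ 0.25, i.e. 0.25ⁿ ≤ 1/28.
0.25² = 0.0625 is still above 1/28 but 0.25³ = 0.015625 is at or below it, so n = 3.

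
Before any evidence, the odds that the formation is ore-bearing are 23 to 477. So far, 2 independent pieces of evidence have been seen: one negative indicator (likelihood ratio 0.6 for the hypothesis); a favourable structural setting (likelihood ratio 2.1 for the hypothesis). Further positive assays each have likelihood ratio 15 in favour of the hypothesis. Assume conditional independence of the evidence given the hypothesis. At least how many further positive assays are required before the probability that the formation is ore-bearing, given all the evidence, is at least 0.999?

4

Prior odds = 23/477.
Combined Bayes factor of the evidence already in hand = 0.6 × 2.1 = 1.26.
Odds after that evidence = (23/477) × 1.26 = 161/2650.
Target odds = 0.999/0.001 = 999.
Need 15ⁿ ≥ 999 ÷ (161/2650) = 2647350/161.
15³ = 3375 falls short of 2647350/161 but 15⁴ = 50625 reaches it, so n = 4.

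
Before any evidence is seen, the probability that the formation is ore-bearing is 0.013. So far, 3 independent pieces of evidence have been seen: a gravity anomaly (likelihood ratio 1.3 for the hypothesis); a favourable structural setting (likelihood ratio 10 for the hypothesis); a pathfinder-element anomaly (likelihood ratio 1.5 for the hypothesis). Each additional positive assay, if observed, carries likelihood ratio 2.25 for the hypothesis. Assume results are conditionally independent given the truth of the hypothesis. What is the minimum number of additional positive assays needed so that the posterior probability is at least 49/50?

Prior odds = 0.013/0.987 = 13/987.
Combined Bayes factor of the evidence already in hand = 1.3 × 10 × 1.5 = 19.5.
Odds after that evidence = (13/987) × 19.5 = 169/658.
Target odds = 0.98/0.02 = 49.
Need 2.25ⁿ ≥ 49 ÷ (169/658) = 32242/169.
2.25⁶ = 531441/4096 falls short of 32242/169 but 2.25⁷ = 4782969/16384 reaches it, so n = 7.

7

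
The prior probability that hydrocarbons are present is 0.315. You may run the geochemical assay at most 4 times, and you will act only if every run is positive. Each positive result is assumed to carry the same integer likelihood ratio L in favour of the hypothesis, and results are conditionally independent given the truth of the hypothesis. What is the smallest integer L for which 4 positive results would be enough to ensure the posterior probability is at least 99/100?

4

Prior odds = 0.315/0.685 = 63/137.
Target odds = 0.99/0.01 = 99.
Need L⁴ ≥ 99 ÷ (63/137) = 1507/7.
3⁴ = 81 < 1507/7 ≤ 256 = 4⁴, so L = 4.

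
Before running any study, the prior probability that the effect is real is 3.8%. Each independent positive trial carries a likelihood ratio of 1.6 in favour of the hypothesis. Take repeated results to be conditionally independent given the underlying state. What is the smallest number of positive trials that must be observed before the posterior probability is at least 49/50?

16

Prior odds: 0.038 ÷ 0.962 = 19/481.
Likelihood ratio per positive trial = 1.6.
Target odds: 0.98 ÷ 0.02 = 49.
Need (19/481) × 1.6ⁿ ≥ 49, i.e. 1.6ⁿ ≥ 23569/19.
1.6¹⁵ ≈1152.92 falls short of 23569/19 but 1.6¹⁶ ≈1844.67 reaches it, so n = 16.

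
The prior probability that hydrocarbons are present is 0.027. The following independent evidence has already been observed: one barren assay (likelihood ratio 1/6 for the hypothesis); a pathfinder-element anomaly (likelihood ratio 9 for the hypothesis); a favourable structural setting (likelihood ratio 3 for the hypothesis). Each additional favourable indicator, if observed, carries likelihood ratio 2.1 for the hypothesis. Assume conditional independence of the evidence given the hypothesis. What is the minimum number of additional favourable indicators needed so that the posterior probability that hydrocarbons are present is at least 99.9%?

Prior odds = 0.027/0.973 = 27/973.
Combined Bayes factor of the evidence already in hand = (1/6) × 9 × 3 = 4.5.
Odds after that evidence = (27/973) × 4.5 = 243/1946.
Target odds = 0.999/0.001 = 999.
Need 2.1ⁿ ≥ 999 ÷ (243/1946) = 72002/9.
2.1¹² ≈7355.83 falls short of 72002/9 but 2.1¹³ ≈15447.2 reaches it, so n = 13.

13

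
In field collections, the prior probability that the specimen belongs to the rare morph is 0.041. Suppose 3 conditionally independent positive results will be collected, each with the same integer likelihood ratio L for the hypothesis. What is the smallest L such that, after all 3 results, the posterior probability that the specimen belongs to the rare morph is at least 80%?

Prior odds = 0.041/0.959 = 41/959.
Target odds = 0.8/0.2 = 4.
Need L³ ≥ 4 ÷ (41/959) = 3836/41.
4³ = 64 < 3836/41 ≤ 125 = 5³, so L = 5.

5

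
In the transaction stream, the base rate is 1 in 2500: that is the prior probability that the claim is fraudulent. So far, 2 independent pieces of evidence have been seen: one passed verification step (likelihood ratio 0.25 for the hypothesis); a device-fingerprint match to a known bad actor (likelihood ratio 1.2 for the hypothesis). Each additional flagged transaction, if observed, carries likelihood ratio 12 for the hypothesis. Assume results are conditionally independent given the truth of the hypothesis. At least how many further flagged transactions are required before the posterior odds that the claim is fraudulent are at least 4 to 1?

5

Prior odds = 0.0004/0.9996 = 1/2499.
Combined Bayes factor of the evidence already in hand = 0.25 × 1.2 = 0.3.
Odds after that evidence = (1/2499) × 0.3 = 1/8330.
Target odds = 4.
Need 12ⁿ ≥ 4 ÷ (1/8330) = 33320.
12⁴ = 20736 falls short of 33320 but 12⁵ = 248832 reaches it, so n = 5.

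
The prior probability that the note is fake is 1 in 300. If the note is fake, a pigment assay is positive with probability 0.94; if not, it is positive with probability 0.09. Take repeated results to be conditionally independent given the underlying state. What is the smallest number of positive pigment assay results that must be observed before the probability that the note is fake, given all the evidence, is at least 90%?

Prior odds: (1/300) ÷ (299/300) = 1/299.
Likelihood ratio of a positive = 0.94/0.09 = 94/9.
Target odds: 0.9 ÷ 0.1 = 9.
Require (94/9)ⁿ ≥ 9 ÷ (1/299) = 2691.
(94/9)³ = 830584/729 falls short of 2691 but (94/9)⁴ = 78074896/6561 reaches it, so n = 4.

4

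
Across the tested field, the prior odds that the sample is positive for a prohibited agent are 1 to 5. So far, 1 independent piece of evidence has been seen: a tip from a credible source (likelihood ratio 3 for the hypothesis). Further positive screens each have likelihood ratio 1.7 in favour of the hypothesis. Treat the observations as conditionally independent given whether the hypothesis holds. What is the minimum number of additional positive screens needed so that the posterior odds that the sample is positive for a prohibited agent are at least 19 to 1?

Prior odds = 0.2.
Bayes factor of the evidence already in hand = 3.
Odds after that evidence = 0.2 × 3 = 0.6.
Target odds = 19.
Need 1.7ⁿ ≥ 19 ÷ 0.6 = 95/3.
1.7⁶ = 24137569/1000000 falls short of 95/3 but 1.7⁷ = 410338673/10000000 reaches it, so n = 7.

7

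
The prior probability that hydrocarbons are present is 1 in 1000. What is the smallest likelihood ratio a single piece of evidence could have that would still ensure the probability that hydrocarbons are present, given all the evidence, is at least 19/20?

Prior odds = 0.001/0.999 = 1/999.
Target odds = 0.95/0.05 = 19.
Required Bayes factor = 19 ÷ (1/999) = 18981.

18981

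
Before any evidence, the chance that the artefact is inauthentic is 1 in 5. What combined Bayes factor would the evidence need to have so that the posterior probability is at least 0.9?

Prior odds = 0.2/0.8 = 0.25.
Target odds = 0.9/0.1 = 9.
Required Bayes factor = 9 ÷ 0.25 = 36.

36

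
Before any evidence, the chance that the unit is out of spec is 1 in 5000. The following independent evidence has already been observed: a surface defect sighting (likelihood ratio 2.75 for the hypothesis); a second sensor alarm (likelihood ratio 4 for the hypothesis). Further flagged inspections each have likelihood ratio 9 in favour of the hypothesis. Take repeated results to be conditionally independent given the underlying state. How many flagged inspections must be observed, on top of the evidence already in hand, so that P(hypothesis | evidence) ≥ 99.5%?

6

Prior odds = 0.0002/0.9998 = 1/4999.
Combined Bayes factor of the evidence already in hand = 2.75 × 4 = 11.
Odds after that evidence = (1/4999) × 11 = 11/4999.
Target odds = 0.995/0.005 = 199.
Need 9ⁿ ≥ 199 ÷ (11/4999) = 994801/11.
9⁵ = 59049 falls short of 994801/11 but 9⁶ = 531441 reaches it, so n = 6.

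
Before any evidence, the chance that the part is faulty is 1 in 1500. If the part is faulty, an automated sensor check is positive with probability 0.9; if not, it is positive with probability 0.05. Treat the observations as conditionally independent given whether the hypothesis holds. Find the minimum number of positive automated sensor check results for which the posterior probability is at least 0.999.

Prior odds: (1/1500) ÷ (1499/1500) = 1/1499.
Likelihood ratio of a positive = 0.9/0.05 = 18.
Target posterior odds = 0.999/0.001 = 999.
Require 18ⁿ ≥ 999 ÷ (1/1499) = 1497501.
18⁴ = 104976 falls short of 1497501 but 18⁵ = 1889568 reaches it, so n = 5.

5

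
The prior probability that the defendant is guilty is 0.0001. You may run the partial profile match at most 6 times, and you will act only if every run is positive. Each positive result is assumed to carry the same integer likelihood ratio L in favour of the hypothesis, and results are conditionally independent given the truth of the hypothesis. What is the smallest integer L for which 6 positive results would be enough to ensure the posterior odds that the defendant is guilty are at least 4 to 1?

Prior odds = 0.0001/0.9999 = 1/9999.
Target odds = 4.
Need L⁶ ≥ 4 ÷ (1/9999) = 39996.
5⁶ = 15625 < 39996 ≤ 46656 = 6⁶, so L = 6.

6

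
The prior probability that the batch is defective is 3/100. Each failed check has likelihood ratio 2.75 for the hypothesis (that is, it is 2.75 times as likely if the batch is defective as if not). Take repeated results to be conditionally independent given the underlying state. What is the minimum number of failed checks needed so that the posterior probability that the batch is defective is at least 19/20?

Prior odds: 0.03 ÷ 0.97 = 3/97.
Likelihood ratio per failed check = 2.75.
Target posterior odds = 0.95/0.05 = 19.
Require 2.75ⁿ ≥ 19 ÷ (3/97) = 1843/3.
2.75⁶ = 1771561/4096 falls short of 1843/3 but 2.75⁷ = 19487171/16384 reaches it, so n = 7.

7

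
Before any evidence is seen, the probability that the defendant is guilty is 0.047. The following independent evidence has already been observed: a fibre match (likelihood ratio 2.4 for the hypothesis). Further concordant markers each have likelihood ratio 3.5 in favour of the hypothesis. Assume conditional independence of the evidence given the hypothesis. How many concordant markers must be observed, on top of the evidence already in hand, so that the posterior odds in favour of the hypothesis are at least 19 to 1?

5

Prior odds = 0.047/0.953 = 47/953.
Bayes factor of the evidence already in hand = 2.4.
Odds after that evidence = (47/953) × 2.4 = 564/4765.
Target odds = 19.
Need 3.5ⁿ ≥ 19 ÷ (564/4765) = 90535/564.
3.5⁴ = 150.0625 falls short of 90535/564 but 3.5⁵ = 525.21875 reaches it, so n = 5.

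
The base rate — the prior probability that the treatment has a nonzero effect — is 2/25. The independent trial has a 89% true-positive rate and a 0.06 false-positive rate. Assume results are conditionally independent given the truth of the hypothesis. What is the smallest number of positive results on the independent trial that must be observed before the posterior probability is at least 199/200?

Prior odds: 0.08 ÷ 0.92 = 2/23.
Likelihood ratio of a positive result = 0.89/0.06 = 89/6.
Target posterior odds = 0.995/0.005 = 199.
Require (89/6)ⁿ ≥ 199 ÷ (2/23) = 2288.5.
(89/6)² = 7921/36 falls short of 2288.5 but (89/6)³ = 704969/216 reaches it, so n = 3.

3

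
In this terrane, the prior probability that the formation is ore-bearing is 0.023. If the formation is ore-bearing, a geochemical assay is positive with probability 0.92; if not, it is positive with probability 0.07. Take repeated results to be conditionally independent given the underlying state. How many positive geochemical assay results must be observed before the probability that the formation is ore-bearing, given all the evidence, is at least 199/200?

Prior odds: 0.023 ÷ 0.977 = 23/977.
Likelihood ratio of a positive = 0.92/0.07 = 92/7.
Target odds: 0.995 ÷ 0.005 = 199.
Need (23/977) × (92/7)ⁿ ≥ 199, i.e. (92/7)ⁿ ≥ 194423/23.
(92/7)³ = 778688/343 falls short of 194423/23 but (92/7)⁴ = 71639296/2401 reaches it, so n = 4.

4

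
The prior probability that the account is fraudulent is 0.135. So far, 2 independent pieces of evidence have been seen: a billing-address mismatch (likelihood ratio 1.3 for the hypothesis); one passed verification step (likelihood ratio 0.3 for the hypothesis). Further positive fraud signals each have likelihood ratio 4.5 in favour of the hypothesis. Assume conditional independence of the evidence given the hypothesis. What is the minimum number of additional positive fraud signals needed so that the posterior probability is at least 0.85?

4

Prior odds = 0.135/0.865 = 27/173.
Combined Bayes factor of the evidence already in hand = 1.3 × 0.3 = 0.39.
Odds after that evidence = (27/173) × 0.39 = 1053/17300.
Target odds = 0.85/0.15 = 17/3.
Need 4.5ⁿ ≥ 17/3 ÷ (1053/17300) = 294100/3159.
4.5³ = 91.125 falls short of 294100/3159 but 4.5⁴ = 410.0625 reaches it, so n = 4.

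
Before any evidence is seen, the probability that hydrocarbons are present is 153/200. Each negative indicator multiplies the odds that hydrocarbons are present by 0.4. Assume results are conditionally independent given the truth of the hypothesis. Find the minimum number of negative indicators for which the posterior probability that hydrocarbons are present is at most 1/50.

Prior odds: 0.765 ÷ 0.235 = 153/47.
Likelihood ratio per negative indicator = 0.4.
Target odds: 0.02 ÷ 0.98 = 1/49.
Need (153/47) × 0.4ⁿ ≤ 1/49, i.e. 0.4ⁿ ≤ 47/7497.
0.4⁵ = 0.01024 is still above 47/7497 but 0.4⁶ = 64/15625 is at or below it, so n = 6.

6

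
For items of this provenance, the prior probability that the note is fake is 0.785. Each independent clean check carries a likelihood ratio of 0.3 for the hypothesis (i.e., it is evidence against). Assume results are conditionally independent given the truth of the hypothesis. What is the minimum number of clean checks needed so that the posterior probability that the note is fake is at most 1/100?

Prior odds: 0.785 ÷ 0.215 = 157/43.
Likelihood ratio per clean check = 0.3.
Target odds: 0.01 ÷ 0.99 = 1/99.
Require 0.3ⁿ ≤ 1/99 ÷ (157/43) = 43/15543.
0.3⁴ = 0.0081 is still above 43/15543 but 0.3⁵ = 243/100000 is at or below it, so n = 5.

5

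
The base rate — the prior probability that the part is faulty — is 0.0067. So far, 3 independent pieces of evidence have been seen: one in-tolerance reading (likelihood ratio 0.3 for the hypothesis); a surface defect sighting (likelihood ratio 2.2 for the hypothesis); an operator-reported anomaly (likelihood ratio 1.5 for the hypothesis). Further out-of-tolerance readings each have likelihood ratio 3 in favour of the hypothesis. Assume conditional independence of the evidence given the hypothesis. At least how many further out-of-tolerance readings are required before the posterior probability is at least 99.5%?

10

Prior odds = 0.0067/0.9933 = 67/9933.
Combined Bayes factor of the evidence already in hand = 0.3 × 2.2 × 1.5 = 0.99.
Odds after that evidence = (67/9933) × 0.99 = 201/30100.
Target odds = 0.995/0.005 = 199.
Need 3ⁿ ≥ 199 ÷ (201/30100) = 5989900/201.
3⁹ = 19683 falls short of 5989900/201 but 3¹⁰ = 59049 reaches it, so n = 10.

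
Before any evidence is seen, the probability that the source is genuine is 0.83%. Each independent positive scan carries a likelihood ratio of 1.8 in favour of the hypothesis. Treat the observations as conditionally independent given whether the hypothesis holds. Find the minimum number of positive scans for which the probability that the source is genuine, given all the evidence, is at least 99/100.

16

Prior odds: 0.0083 ÷ 0.9917 = 83/9917.
Likelihood ratio per positive scan = 1.8.
Target odds: 0.99 ÷ 0.01 = 99.
Need (83/9917) × 1.8ⁿ ≥ 99, i.e. 1.8ⁿ ≥ 981783/83.
1.8¹⁵ ≈6746.64 falls short of 981783/83 but 1.8¹⁶ ≈12144 reaches it, so n = 16.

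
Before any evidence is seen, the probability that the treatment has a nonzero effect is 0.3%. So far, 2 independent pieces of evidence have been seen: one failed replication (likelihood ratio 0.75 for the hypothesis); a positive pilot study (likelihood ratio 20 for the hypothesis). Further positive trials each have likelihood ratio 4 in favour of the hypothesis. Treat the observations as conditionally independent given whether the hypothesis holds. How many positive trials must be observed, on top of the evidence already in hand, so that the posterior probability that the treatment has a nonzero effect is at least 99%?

Prior odds = 0.003/0.997 = 3/997.
Combined Bayes factor of the evidence already in hand = 0.75 × 20 = 15.
Odds after that evidence = (3/997) × 15 = 45/997.
Target odds = 0.99/0.01 = 99.
Need 4ⁿ ≥ 99 ÷ (45/997) = 2193.4.
4⁵ = 1024 falls short of 2193.4 but 4⁶ = 4096 reaches it, so n = 6.

6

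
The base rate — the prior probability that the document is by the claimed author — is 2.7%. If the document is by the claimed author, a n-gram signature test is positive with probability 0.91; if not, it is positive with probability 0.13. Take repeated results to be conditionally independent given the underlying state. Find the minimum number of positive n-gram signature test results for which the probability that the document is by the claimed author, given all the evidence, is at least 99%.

Prior odds: 0.027 ÷ 0.973 = 27/973.
Likelihood ratio of a positive = 0.91/0.13 = 7.
Target odds: 0.99 ÷ 0.01 = 99.
Require 7ⁿ ≥ 99 ÷ (27/973) = 10703/3.
7⁴ = 2401 falls short of 10703/3 but 7⁵ = 16807 reaches it, so n = 5.

5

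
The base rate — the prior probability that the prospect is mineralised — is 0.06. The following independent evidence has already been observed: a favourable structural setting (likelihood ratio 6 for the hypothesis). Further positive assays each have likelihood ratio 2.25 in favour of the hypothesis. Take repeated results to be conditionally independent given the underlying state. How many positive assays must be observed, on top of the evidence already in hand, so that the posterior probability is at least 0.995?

Prior odds = 0.06/0.94 = 3/47.
Bayes factor of the evidence already in hand = 6.
Odds after that evidence = (3/47) × 6 = 18/47.
Target odds = 0.995/0.005 = 199.
Need 2.25ⁿ ≥ 199 ÷ (18/47) = 9353/18.
2.25⁷ = 4782969/16384 falls short of 9353/18 but 2.25⁸ = 43046721/65536 reaches it, so n = 8.

8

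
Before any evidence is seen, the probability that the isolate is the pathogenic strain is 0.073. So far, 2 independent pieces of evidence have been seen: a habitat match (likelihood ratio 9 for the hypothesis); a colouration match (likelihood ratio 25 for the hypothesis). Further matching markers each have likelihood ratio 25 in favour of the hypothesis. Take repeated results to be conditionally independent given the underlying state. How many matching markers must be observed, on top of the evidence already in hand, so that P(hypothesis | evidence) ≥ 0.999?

Prior odds = 0.073/0.927 = 73/927.
Combined Bayes factor of the evidence already in hand = 9 × 25 = 225.
Odds after that evidence = (73/927) × 225 = 1825/103.
Target odds = 0.999/0.001 = 999.
Need 25ⁿ ≥ 999 ÷ (1825/103) = 102897/1825.
25¹ = 25 falls short of 102897/1825 but 25² = 625 reaches it, so n = 2.

2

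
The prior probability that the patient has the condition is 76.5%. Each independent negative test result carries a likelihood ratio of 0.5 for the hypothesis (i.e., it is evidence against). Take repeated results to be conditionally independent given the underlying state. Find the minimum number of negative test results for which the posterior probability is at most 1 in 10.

5

Prior odds = 0.765/0.235 = 153/47.
Likelihood ratio per negative test result = 0.5.
Target posterior odds = 0.1/0.9 = 1/9.
Require 0.5ⁿ ≤ 1/9 ÷ (153/47) = 47/1377.
0.5⁴ = 0.0625 is still above 47/1377 but 0.5⁵ = 0.03125 is at or below it, so n = 5.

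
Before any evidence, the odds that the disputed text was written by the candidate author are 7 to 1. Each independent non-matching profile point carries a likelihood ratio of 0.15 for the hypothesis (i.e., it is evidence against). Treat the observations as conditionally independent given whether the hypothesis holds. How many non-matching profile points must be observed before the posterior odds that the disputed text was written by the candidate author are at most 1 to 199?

Prior odds = 7.
Likelihood ratio per non-matching profile point = 0.15.
Target odds = 1/199.
Need 7 × 0.15ⁿ ≤ 1/199, i.e. 0.15ⁿ ≤ 1/1393.
0.15³ = 0.003375 is still above 1/1393 but 0.15⁴ = 81/160000 is at or below it, so n = 4.

4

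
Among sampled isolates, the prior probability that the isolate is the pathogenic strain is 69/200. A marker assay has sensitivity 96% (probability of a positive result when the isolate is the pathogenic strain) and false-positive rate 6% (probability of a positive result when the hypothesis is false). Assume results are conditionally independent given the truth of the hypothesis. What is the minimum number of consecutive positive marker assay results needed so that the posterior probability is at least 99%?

2

Prior odds = 0.345/0.655 = 69/131.
Likelihood ratio of a positive result = 0.96/0.06 = 16.
Target odds: 0.99 ÷ 0.01 = 99.
Require 16ⁿ ≥ 99 ÷ (69/131) = 4323/23.
16¹ = 16 falls short of 4323/23 but 16² = 256 reaches it, so n = 2.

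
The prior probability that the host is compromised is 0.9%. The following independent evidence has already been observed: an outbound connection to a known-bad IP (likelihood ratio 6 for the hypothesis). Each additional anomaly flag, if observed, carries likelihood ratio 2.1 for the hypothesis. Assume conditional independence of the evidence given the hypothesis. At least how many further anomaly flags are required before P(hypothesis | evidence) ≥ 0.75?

6

Prior odds = 0.009/0.991 = 9/991.
Bayes factor of the evidence already in hand = 6.
Odds after that evidence = (9/991) × 6 = 54/991.
Target odds = 0.75/0.25 = 3.
Need 2.1ⁿ ≥ 3 ÷ (54/991) = 991/18.
2.1⁵ = 4084101/100000 falls short of 991/18 but 2.1⁶ = 85766121/1000000 reaches it, so n = 6.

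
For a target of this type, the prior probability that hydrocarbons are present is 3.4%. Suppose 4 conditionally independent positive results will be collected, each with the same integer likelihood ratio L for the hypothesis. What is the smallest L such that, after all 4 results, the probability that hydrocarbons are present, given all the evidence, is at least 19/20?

5

Prior odds = 0.034/0.966 = 17/483.
Target odds = 0.95/0.05 = 19.
Need L⁴ ≥ 19 ÷ (17/483) = 9177/17.
4⁴ = 256 < 9177/17 ≤ 625 = 5⁴, so L = 5.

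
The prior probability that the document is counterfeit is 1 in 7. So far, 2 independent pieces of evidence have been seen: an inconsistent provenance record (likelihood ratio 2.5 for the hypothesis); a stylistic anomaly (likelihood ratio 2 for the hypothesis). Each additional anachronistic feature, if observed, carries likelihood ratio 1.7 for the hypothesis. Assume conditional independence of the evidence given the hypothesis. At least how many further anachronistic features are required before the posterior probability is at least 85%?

Prior odds = (1/7)/(6/7) = 1/6.
Combined Bayes factor of the evidence already in hand = 2.5 × 2 = 5.
Odds after that evidence = (1/6) × 5 = 5/6.
Target odds = 0.85/0.15 = 17/3.
Need 1.7ⁿ ≥ 17/3 ÷ (5/6) = 6.8.
1.7³ = 4.913 falls short of 6.8 but 1.7⁴ = 8.3521 reaches it, so n = 4.

4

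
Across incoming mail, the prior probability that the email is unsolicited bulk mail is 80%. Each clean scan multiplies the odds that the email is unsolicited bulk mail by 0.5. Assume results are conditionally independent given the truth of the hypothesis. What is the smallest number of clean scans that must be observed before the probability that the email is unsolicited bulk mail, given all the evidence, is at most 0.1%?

12

Prior odds: 0.8 ÷ 0.2 = 4.
Likelihood ratio per clean scan = 0.5.
Target odds: 0.001 ÷ 0.999 = 1/999.
Need 4 × 0.5ⁿ ≤ 1/999, i.e. 0.5ⁿ ≤ 1/3996.
0.5¹¹ = 1/2048 is still above 1/3996 but 0.5¹² = 1/4096 is at or below it, so n = 12.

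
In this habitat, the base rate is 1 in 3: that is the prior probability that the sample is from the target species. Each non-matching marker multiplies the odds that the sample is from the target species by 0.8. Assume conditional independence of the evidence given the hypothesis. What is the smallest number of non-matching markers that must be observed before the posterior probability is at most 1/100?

Prior odds = (1/3)/(2/3) = 0.5.
Likelihood ratio per non-matching marker = 0.8.
Target posterior odds = 0.01/0.99 = 1/99.
Need 0.5 × 0.8ⁿ ≤ 1/99, i.e. 0.8ⁿ ≤ 2/99.
0.8¹⁷ ≈0.022518 is still above 2/99 but 0.8¹⁸ ≈0.0180144 is at or below it, so n = 18.

18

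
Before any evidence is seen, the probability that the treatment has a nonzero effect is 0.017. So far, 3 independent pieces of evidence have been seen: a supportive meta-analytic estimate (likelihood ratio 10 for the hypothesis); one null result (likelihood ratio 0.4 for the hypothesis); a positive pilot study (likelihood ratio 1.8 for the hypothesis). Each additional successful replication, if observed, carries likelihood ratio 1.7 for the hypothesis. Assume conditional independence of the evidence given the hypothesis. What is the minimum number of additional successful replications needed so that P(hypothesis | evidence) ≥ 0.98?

12

Prior odds = 0.017/0.983 = 17/983.
Combined Bayes factor of the evidence already in hand = 10 × 0.4 × 1.8 = 7.2.
Odds after that evidence = (17/983) × 7.2 = 612/4915.
Target odds = 0.98/0.02 = 49.
Need 1.7ⁿ ≥ 49 ÷ (612/4915) = 240835/612.
1.7¹¹ ≈342.719 falls short of 240835/612 but 1.7¹² ≈582.622 reaches it, so n = 12.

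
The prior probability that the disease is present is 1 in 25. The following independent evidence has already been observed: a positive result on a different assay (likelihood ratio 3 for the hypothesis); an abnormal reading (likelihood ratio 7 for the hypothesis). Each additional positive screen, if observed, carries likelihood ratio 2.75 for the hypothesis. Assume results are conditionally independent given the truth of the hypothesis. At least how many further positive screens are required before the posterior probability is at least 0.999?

Prior odds = 0.04/0.96 = 1/24.
Combined Bayes factor of the evidence already in hand = 3 × 7 = 21.
Odds after that evidence = (1/24) × 21 = 0.875.
Target odds = 0.999/0.001 = 999.
Need 2.75ⁿ ≥ 999 ÷ 0.875 = 7992/7.
2.75⁶ = 1771561/4096 falls short of 7992/7 but 2.75⁷ = 19487171/16384 reaches it, so n = 7.

7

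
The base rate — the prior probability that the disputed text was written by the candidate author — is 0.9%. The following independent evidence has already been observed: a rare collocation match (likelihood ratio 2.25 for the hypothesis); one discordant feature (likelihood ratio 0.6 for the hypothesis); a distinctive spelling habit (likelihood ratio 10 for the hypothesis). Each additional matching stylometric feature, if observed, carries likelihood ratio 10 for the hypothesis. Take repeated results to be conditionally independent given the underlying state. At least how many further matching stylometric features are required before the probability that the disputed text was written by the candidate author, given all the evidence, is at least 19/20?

3

Prior odds = 0.009/0.991 = 9/991.
Combined Bayes factor of the evidence already in hand = 2.25 × 0.6 × 10 = 13.5.
Odds after that evidence = (9/991) × 13.5 = 243/1982.
Target odds = 0.95/0.05 = 19.
Need 10ⁿ ≥ 19 ÷ (243/1982) = 37658/243.
10² = 100 falls short of 37658/243 but 10³ = 1000 reaches it, so n = 3.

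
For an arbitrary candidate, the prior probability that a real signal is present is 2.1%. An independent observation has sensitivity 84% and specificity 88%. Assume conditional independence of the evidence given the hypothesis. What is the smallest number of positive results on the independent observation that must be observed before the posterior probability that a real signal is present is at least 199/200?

Prior odds = 0.021/0.979 = 21/979.
False-positive rate = 1 − 0.88 = 0.12; likelihood ratio of a positive = 0.84/0.12 = 7.
Target posterior odds = 0.995/0.005 = 199.
Require 7ⁿ ≥ 199 ÷ (21/979) = 194821/21.
7⁴ = 2401 falls short of 194821/21 but 7⁵ = 16807 reaches it, so n = 5.

5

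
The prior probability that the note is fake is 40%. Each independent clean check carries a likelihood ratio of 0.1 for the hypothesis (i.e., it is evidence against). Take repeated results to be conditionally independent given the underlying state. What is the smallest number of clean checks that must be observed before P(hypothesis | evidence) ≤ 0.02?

2

Prior odds: 0.4 ÷ 0.6 = 2/3.
Likelihood ratio per clean check = 0.1.
Target odds: 0.02 ÷ 0.98 = 1/49.
Require 0.1ⁿ ≤ 1/49 ÷ (2/3) = 3/98.
0.1¹ = 0.1 is still above 3/98 but 0.1² = 0.01 is at or below it, so n = 2.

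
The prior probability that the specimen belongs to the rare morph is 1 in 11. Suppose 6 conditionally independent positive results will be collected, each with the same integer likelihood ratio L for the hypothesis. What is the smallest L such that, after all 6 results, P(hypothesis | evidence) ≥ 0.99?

Prior odds = (1/11)/(10/11) = 0.1.
Target odds = 0.99/0.01 = 99.
Need L⁶ ≥ 99 ÷ 0.1 = 990.
3⁶ = 729 < 990 ≤ 4096 = 4⁶, so L = 4.

4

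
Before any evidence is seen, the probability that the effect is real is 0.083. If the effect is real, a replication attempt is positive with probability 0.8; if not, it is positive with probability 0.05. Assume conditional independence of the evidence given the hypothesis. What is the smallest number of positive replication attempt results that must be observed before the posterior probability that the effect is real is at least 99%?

3

Prior odds: 0.083 ÷ 0.917 = 83/917.
Likelihood ratio of a positive = 0.8/0.05 = 16.
Target posterior odds = 0.99/0.01 = 99.
Need (83/917) × 16ⁿ ≥ 99, i.e. 16ⁿ ≥ 90783/83.
16² = 256 falls short of 90783/83 but 16³ = 4096 reaches it, so n = 3.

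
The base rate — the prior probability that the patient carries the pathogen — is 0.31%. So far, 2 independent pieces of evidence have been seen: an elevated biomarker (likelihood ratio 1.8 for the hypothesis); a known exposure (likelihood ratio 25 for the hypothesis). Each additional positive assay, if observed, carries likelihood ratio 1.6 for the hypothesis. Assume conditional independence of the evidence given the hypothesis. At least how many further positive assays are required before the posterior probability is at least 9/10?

Prior odds = 0.0031/0.9969 = 31/9969.
Combined Bayes factor of the evidence already in hand = 1.8 × 25 = 45.
Odds after that evidence = (31/9969) × 45 = 465/3323.
Target odds = 0.9/0.1 = 9.
Need 1.6ⁿ ≥ 9 ÷ (465/3323) = 9969/155.
1.6⁸ = 16777216/390625 falls short of 9969/155 but 1.6⁹ = 134217728/1953125 reaches it, so n = 9.

9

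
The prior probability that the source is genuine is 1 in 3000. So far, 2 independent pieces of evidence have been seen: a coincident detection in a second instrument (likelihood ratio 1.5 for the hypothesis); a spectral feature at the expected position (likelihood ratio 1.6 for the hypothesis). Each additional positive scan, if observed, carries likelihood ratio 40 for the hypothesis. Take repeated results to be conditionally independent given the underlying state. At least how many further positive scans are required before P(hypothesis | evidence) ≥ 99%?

4

Prior odds = (1/3000)/(2999/3000) = 1/2999.
Combined Bayes factor of the evidence already in hand = 1.5 × 1.6 = 2.4.
Odds after that evidence = (1/2999) × 2.4 = 12/14995.
Target odds = 0.99/0.01 = 99.
Need 40ⁿ ≥ 99 ÷ (12/14995) = 123708.75.
40³ = 64000 falls short of 123708.75 but 40⁴ = 2560000 reaches it, so n = 4.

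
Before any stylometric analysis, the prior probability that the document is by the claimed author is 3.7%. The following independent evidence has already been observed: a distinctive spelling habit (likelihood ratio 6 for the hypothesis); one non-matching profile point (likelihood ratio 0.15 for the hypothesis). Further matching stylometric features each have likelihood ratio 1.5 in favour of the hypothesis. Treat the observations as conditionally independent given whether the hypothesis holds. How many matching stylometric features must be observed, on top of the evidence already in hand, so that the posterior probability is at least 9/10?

14

Prior odds = 0.037/0.963 = 37/963.
Combined Bayes factor of the evidence already in hand = 6 × 0.15 = 0.9.
Odds after that evidence = (37/963) × 0.9 = 37/1070.
Target odds = 0.9/0.1 = 9.
Need 1.5ⁿ ≥ 9 ÷ (37/1070) = 9630/37.
1.5¹³ = 1594323/8192 falls short of 9630/37 but 1.5¹⁴ = 4782969/16384 reaches it, so n = 14.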